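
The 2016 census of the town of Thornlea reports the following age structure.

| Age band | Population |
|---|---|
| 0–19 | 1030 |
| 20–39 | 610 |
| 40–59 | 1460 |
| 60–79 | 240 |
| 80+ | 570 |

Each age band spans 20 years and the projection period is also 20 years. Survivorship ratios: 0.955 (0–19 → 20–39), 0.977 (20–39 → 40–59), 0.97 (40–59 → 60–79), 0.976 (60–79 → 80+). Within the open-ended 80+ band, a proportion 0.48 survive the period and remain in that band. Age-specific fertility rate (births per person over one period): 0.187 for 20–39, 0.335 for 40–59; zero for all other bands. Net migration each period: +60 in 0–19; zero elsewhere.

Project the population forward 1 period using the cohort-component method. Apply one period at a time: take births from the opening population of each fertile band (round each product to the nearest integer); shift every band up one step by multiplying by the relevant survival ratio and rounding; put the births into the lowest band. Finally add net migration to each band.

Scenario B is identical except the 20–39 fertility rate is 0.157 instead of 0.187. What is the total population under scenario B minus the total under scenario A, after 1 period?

-18

Call the groups 1 to 5, youngest first.
After projecting period 1:
Births: 610 * 0.187 = 114 ; 1460 * 0.335 = 489 → 603
Group 2: 1030 * 0.955 = 984
Group 3: 610 * 0.977 = 596
Group 4: 1460 * 0.97 = 1416
Group 5: 240 * 0.976 + 570 * 0.48 = 234 + 274 = 508
Net migration: Group 1 + 60 → 663
→ [663, 984, 596, 1416, 508]
Scenario A total after 1 period: 4167
Scenario B projection —
After projecting period 1:
Births: 610 * 0.157 = 96 ; 1460 * 0.335 = 489 → 585
Group 2: 1030 * 0.955 = 984
Group 3: 610 * 0.977 = 596
Group 4: 1460 * 0.97 = 1416
Group 5: 240 * 0.976 + 570 * 0.48 = 234 + 274 = 508
Net migration: Group 1 + 60 → 645
→ [645, 984, 596, 1416, 508]
Scenario B total after 1 period: 4149
Difference B − A = 4149 − 4167 = -18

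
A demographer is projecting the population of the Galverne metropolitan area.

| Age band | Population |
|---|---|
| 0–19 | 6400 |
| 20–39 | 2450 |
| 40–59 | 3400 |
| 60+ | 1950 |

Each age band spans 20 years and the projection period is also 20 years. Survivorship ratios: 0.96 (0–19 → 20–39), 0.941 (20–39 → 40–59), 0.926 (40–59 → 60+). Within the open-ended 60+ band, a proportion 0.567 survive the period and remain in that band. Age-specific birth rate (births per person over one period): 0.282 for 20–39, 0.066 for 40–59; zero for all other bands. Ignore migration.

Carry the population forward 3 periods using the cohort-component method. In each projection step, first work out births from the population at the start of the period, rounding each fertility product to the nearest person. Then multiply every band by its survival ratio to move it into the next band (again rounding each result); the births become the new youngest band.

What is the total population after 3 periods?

11198

Period 1.
Births: 2450 × 0.282 = 691 ; 3400 × 0.066 = 224 ⇒ total 915
20–39: 6400 × 0.96 = 6144
40–59: 2450 × 0.941 = 2305
60+: 3400 × 0.926 + 1950 × 0.567 = 3148 + 1106 = 4254
End of period: [915, 6144, 2305, 4254]
Period 2.
Births: 6144 × 0.282 = 1733 ; 2305 × 0.066 = 152 ⇒ total 1885
20–39: 915 × 0.96 = 878
40–59: 6144 × 0.941 = 5782
60+: 2305 × 0.926 + 4254 × 0.567 = 2134 + 2412 = 4546
End of period: [1885, 878, 5782, 4546]
Period 3.
Births: 878 × 0.282 = 248 ; 5782 × 0.066 = 382 ⇒ total 630
20–39: 1885 × 0.96 = 1810
40–59: 878 × 0.941 = 826
60+: 5782 × 0.926 + 4546 × 0.567 = 5354 + 2578 = 7932
End of period: [630, 1810, 826, 7932]
Total after period 3: 630 + 1810 + 826 + 7932 = 11198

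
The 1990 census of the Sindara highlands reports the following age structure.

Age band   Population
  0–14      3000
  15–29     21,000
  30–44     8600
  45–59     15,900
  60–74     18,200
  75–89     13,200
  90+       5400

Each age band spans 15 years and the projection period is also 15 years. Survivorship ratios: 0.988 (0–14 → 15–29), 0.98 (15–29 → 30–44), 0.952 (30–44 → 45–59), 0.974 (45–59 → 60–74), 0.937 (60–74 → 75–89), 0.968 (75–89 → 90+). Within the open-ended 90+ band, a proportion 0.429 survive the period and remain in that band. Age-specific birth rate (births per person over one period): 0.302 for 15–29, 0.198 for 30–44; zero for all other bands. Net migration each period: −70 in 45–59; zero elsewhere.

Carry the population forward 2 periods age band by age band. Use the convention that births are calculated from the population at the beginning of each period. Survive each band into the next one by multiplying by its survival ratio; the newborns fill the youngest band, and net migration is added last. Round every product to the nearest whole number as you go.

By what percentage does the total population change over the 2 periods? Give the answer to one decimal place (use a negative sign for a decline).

-5.3

Call the groups 1 to 7, youngest first.
[period 1]
Births: 21000 * 0.302 = 6342 ; 8600 * 0.198 = 1703 → total 8045
Group 2: 3000 * 0.988 = 2964
Group 3: 21000 * 0.98 = 20580
Group 4: 8600 * 0.952 = 8187
Group 5: 15900 * 0.974 = 15487
Group 6: 18200 * 0.937 = 17053
Group 7: 13200 * 0.968 + 5400 * 0.429 = 12778 + 2317 = 15095
Net migration: Group 4 − 70 → 8117
End of period: [8045, 2964, 20580, 8117, 15487, 17053, 15095]
[period 2]
Births: 2964 * 0.302 = 895 ; 20580 * 0.198 = 4075 → total 4970
Group 2: 8045 * 0.988 = 7948
Group 3: 2964 * 0.98 = 2905
Group 4: 20580 * 0.952 = 19592
Group 5: 8117 * 0.974 = 7906
Group 6: 15487 * 0.937 = 14511
Group 7: 17053 * 0.968 + 15095 * 0.429 = 16507 + 6476 = 22983
Net migration: Group 4 − 70 → 19522
End of period: [4970, 7948, 2905, 19522, 7906, 14511, 22983]
Total: 85300 → 80745; change = -4555; percentage change = -5.3%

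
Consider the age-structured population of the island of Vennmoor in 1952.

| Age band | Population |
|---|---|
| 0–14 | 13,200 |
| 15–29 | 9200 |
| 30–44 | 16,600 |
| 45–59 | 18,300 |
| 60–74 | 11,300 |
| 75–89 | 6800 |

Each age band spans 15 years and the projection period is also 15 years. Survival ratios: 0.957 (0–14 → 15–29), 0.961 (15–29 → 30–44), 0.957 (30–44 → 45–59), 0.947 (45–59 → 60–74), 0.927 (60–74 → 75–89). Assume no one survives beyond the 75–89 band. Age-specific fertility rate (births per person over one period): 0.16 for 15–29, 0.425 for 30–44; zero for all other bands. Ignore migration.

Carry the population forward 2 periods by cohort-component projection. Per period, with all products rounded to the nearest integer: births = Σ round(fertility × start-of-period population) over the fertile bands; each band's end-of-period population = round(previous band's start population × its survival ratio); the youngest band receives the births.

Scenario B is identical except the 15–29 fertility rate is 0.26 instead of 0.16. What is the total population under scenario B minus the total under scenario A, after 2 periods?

Call the bands 1 to 6, youngest first.
Period 1:
Births: 9200 × 0.16 = 1472, 16600 × 0.425 = 7055 → total 8527
Band 2: 13200 × 0.957 = 12632
Band 3: 9200 × 0.961 = 8841
Band 4: 16600 × 0.957 = 15886
Band 5: 18300 × 0.947 = 17330
Band 6: 11300 × 0.927 = 10475
Population now: 0–14=8527, 15–29=12632, 30–44=8841, 45–59=15886, 60–74=17330, 75–89=10475
Period 2:
Births: 12632 × 0.16 = 2021, 8841 × 0.425 = 3757 → total 5778
Band 2: 8527 × 0.957 = 8160
Band 3: 12632 × 0.961 = 12139
Band 4: 8841 × 0.957 = 8461
Band 5: 15886 × 0.947 = 15044
Band 6: 17330 × 0.927 = 16065
Population now: 0–14=5778, 15–29=8160, 30–44=12139, 45–59=8461, 60–74=15044, 75–89=16065
Scenario A total after 2 periods: 65647
Scenario B projection —
Period 1:
Births: 9200 × 0.26 = 2392, 16600 × 0.425 = 7055 → total 9447
Band 2: 13200 × 0.957 = 12632
Band 3: 9200 × 0.961 = 8841
Band 4: 16600 × 0.957 = 15886
Band 5: 18300 × 0.947 = 17330
Band 6: 11300 × 0.927 = 10475
Population now: 0–14=9447, 15–29=12632, 30–44=8841, 45–59=15886, 60–74=17330, 75–89=10475
Period 2:
Births: 12632 × 0.26 = 3284, 8841 × 0.425 = 3757 → total 7041
Band 2: 9447 × 0.957 = 9041
Band 3: 12632 × 0.961 = 12139
Band 4: 8841 × 0.957 = 8461
Band 5: 15886 × 0.947 = 15044
Band 6: 17330 × 0.927 = 16065
Population now: 0–14=7041, 15–29=9041, 30–44=12139, 45–59=8461, 60–74=15044, 75–89=16065
Scenario B total after 2 periods: 67791
Difference B − A = 67791 − 65647 = 2144

2144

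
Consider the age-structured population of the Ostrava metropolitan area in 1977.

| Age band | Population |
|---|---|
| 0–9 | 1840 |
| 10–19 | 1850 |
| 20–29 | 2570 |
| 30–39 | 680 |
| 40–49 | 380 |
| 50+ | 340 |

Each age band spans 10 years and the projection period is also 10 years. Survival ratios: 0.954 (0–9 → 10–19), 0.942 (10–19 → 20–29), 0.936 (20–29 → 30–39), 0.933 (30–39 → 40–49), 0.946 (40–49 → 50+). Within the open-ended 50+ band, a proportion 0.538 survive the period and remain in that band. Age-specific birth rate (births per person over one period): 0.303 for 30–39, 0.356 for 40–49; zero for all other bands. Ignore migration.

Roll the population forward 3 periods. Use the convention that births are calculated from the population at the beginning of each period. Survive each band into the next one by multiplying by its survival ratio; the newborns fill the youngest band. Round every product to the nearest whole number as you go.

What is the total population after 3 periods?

8183

(Groups numbered youngest = 1 to oldest = 6.)
Period 1.
Births: 680 × 0.303 = 206 ; 380 × 0.356 = 135 ⇒ total 341
Group 2: 1840 × 0.954 = 1755
Group 3: 1850 × 0.942 = 1743
Group 4: 2570 × 0.936 = 2406
Group 5: 680 × 0.933 = 634
Group 6: 380 × 0.946 + 340 × 0.538 = 359 + 183 = 542
→ [341, 1755, 1743, 2406, 634, 542]
Period 2.
Births: 2406 × 0.303 = 729 ; 634 × 0.356 = 226 ⇒ total 955
Group 2: 341 × 0.954 = 325
Group 3: 1755 × 0.942 = 1653
Group 4: 1743 × 0.936 = 1631
Group 5: 2406 × 0.933 = 2245
Group 6: 634 × 0.946 + 542 × 0.538 = 600 + 292 = 892
→ [955, 325, 1653, 1631, 2245, 892]
Period 3.
Births: 1631 × 0.303 = 494 ; 2245 × 0.356 = 799 ⇒ total 1293
Group 2: 955 × 0.954 = 911
Group 3: 325 × 0.942 = 306
Group 4: 1653 × 0.936 = 1547
Group 5: 1631 × 0.933 = 1522
Group 6: 2245 × 0.946 + 892 × 0.538 = 2124 + 480 = 2604
→ [1293, 911, 306, 1547, 1522, 2604]
Total after period 3: 1293 + 911 + 306 + 1547 + 1522 + 2604 = 8183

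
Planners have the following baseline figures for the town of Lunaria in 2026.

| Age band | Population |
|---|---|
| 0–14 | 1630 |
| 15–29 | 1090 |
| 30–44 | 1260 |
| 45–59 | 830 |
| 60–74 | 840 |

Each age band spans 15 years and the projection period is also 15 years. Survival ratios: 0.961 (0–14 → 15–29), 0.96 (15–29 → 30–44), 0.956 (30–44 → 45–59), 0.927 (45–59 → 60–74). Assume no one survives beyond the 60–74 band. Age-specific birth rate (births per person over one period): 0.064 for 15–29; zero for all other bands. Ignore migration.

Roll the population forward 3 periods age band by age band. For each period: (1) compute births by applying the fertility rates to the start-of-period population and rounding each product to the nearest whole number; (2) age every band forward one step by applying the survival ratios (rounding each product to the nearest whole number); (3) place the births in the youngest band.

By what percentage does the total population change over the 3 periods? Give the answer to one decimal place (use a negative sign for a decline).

-55.3

Period 1.
Births: 1090 * 0.064 = 70
15–29: 1630 * 0.961 = 1566
30–44: 1090 * 0.96 = 1046
45–59: 1260 * 0.956 = 1205
60–74: 830 * 0.927 = 769
→ [70, 1566, 1046, 1205, 769]
Period 2.
Births: 1566 * 0.064 = 100
15–29: 70 * 0.961 = 67
30–44: 1566 * 0.96 = 1503
45–59: 1046 * 0.956 = 1000
60–74: 1205 * 0.927 = 1117
→ [100, 67, 1503, 1000, 1117]
Period 3.
Births: 67 * 0.064 = 4
15–29: 100 * 0.961 = 96
30–44: 67 * 0.96 = 64
45–59: 1503 * 0.956 = 1437
60–74: 1000 * 0.927 = 927
→ [4, 96, 64, 1437, 927]
Total: 5650 → 2528; change = -3122; percentage change = -55.3%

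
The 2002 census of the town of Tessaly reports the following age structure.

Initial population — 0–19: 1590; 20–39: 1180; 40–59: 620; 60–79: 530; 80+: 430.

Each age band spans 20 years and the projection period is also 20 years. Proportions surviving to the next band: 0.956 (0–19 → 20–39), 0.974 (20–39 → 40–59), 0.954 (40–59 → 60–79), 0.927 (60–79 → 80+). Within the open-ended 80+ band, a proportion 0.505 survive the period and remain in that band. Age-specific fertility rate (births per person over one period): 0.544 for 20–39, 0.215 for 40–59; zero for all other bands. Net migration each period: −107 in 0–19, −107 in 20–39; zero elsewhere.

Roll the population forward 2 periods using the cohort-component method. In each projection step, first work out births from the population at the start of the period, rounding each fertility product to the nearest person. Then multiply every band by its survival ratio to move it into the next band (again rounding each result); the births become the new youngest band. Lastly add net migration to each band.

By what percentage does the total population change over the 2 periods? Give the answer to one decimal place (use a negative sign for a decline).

Period 1:
Births: 1180 × 0.544 = 642 ; 620 × 0.215 = 133 → total 775
20–39: 1590 × 0.956 = 1520
40–59: 1180 × 0.974 = 1149
60–79: 620 × 0.954 = 591
80+: 530 × 0.927 + 430 × 0.505 = 491 + 217 = 708
Net migration: 0–19 − 107 → 668; 20–39 − 107 → 1413
→ [668, 1413, 1149, 591, 708]
Period 2:
Births: 1413 × 0.544 = 769 ; 1149 × 0.215 = 247 → total 1016
20–39: 668 × 0.956 = 639
40–59: 1413 × 0.974 = 1376
60–79: 1149 × 0.954 = 1096
80+: 591 × 0.927 + 708 × 0.505 = 548 + 358 = 906
Net migration: 0–19 − 107 → 909; 20–39 − 107 → 532
→ [909, 532, 1376, 1096, 906]
Total: 4350 → 4819; change = 469; percentage change = 10.8%

10.8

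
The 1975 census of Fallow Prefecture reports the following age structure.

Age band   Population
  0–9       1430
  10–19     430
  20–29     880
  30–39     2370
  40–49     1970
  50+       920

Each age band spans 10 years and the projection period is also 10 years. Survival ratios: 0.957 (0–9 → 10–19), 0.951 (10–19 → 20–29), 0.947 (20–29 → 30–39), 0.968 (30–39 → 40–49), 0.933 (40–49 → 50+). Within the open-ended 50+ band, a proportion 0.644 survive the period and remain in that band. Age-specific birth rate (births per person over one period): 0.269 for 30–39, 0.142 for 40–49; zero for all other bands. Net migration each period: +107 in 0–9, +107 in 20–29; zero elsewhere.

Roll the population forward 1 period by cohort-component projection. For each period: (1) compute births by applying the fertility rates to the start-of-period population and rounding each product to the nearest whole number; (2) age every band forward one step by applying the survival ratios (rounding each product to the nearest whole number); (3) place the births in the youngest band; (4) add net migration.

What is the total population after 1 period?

8467

Period 1:
Births: 2370 * 0.269 = 638, 1970 * 0.142 = 280 — total 918
10–19: 1430 * 0.957 = 1369
20–29: 430 * 0.951 = 409
30–39: 880 * 0.947 = 833
40–49: 2370 * 0.968 = 2294
50+: 1970 * 0.933 + 920 * 0.644 = 1838 + 592 = 2430
Net migration: 0–9 + 107 → 1025; 20–29 + 107 → 516
End of period: [1025, 1369, 516, 833, 2294, 2430]
Total after period 1: 1025 + 1369 + 516 + 833 + 2294 + 2430 = 8467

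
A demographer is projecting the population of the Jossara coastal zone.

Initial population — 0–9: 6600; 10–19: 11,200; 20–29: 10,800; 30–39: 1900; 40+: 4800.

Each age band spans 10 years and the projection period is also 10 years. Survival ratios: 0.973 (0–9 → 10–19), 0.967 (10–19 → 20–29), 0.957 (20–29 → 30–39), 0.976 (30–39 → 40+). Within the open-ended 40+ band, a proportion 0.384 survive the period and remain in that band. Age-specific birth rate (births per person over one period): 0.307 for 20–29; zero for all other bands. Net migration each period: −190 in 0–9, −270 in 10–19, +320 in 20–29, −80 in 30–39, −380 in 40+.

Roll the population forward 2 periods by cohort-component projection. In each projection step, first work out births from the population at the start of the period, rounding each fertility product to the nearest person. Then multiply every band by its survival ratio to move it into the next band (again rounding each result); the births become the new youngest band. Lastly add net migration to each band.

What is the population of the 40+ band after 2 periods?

10904

Numbering the groups 1..5 from youngest to oldest:
After projecting period 1:
Births: 10800 × 0.307 = 3316
Group 2: 6600 × 0.973 = 6422
Group 3: 11200 × 0.967 = 10830
Group 4: 10800 × 0.957 = 10336
Group 5: 1900 × 0.976 + 4800 × 0.384 = 1854 + 1843 = 3697
Net migration: Group 1 − 190 → 3126; Group 2 − 270 → 6152; Group 3 + 320 → 11150; Group 4 − 80 → 10256; Group 5 − 380 → 3317
→ [3126, 6152, 11150, 10256, 3317]
After projecting period 2:
Births: 11150 × 0.307 = 3423
Group 2: 3126 × 0.973 = 3042
Group 3: 6152 × 0.967 = 5949
Group 4: 11150 × 0.957 = 10671
Group 5: 10256 × 0.976 + 3317 × 0.384 = 10010 + 1274 = 11284
Net migration: Group 1 − 190 → 3233; Group 2 − 270 → 2772; Group 3 + 320 → 6269; Group 4 − 80 → 10591; Group 5 − 380 → 10904
→ [3233, 2772, 6269, 10591, 10904]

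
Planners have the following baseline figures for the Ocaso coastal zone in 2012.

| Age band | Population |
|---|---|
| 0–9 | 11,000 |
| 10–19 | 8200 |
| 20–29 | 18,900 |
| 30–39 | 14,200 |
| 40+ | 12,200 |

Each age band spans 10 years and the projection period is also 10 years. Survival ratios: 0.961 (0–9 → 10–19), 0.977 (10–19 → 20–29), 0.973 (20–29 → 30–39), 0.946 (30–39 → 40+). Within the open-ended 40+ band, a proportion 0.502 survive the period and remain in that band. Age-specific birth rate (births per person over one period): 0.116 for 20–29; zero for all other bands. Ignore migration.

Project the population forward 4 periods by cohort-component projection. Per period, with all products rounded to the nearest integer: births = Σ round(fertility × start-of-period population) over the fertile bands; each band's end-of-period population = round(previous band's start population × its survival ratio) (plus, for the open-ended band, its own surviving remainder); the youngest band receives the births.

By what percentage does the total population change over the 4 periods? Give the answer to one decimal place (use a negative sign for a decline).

-62.3

(Bands numbered youngest = 1 to oldest = 5.)
[period 1]
Births: 18900 × 0.116 = 2192
Band 2: 11000 × 0.961 = 10571
Band 3: 8200 × 0.977 = 8011
Band 4: 18900 × 0.973 = 18390
Band 5: 14200 × 0.946 + 12200 × 0.502 = 13433 + 6124 = 19557
Population now: 0–9=2192, 10–19=10571, 20–29=8011, 30–39=18390, 40+=19557
[period 2]
Births: 8011 × 0.116 = 929
Band 2: 2192 × 0.961 = 2107
Band 3: 10571 × 0.977 = 10328
Band 4: 8011 × 0.973 = 7795
Band 5: 18390 × 0.946 + 19557 × 0.502 = 17397 + 9818 = 27215
Population now: 0–9=929, 10–19=2107, 20–29=10328, 30–39=7795, 40+=27215
[period 3]
Births: 10328 × 0.116 = 1198
Band 2: 929 × 0.961 = 893
Band 3: 2107 × 0.977 = 2059
Band 4: 10328 × 0.973 = 10049
Band 5: 7795 × 0.946 + 27215 × 0.502 = 7374 + 13662 = 21036
Population now: 0–9=1198, 10–19=893, 20–29=2059, 30–39=10049, 40+=21036
[period 4]
Births: 2059 × 0.116 = 239
Band 2: 1198 × 0.961 = 1151
Band 3: 893 × 0.977 = 872
Band 4: 2059 × 0.973 = 2003
Band 5: 10049 × 0.946 + 21036 × 0.502 = 9506 + 10560 = 20066
Population now: 0–9=239, 10–19=1151, 20–29=872, 30–39=2003, 40+=20066
Total: 64500 → 24331; change = -40169; percentage change = -62.3%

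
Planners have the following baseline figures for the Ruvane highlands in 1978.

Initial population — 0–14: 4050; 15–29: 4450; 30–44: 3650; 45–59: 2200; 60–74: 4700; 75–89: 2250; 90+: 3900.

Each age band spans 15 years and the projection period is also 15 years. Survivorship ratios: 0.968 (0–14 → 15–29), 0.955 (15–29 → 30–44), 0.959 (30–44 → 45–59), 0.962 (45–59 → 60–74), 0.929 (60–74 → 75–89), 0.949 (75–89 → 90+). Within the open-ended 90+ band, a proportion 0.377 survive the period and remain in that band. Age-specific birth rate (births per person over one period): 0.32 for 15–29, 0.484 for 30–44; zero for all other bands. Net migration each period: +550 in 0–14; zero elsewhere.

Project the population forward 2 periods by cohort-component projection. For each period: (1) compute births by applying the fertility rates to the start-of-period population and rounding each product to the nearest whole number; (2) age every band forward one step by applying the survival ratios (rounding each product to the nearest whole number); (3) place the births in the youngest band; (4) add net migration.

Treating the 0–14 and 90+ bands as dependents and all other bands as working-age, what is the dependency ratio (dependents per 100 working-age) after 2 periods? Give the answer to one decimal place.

Period 1.
Births: 4450 * 0.32 = 1424 ; 3650 * 0.484 = 1767 — total 3191
15–29: 4050 * 0.968 = 3920
30–44: 4450 * 0.955 = 4250
45–59: 3650 * 0.959 = 3500
60–74: 2200 * 0.962 = 2116
75–89: 4700 * 0.929 = 4366
90+: 2250 * 0.949 + 3900 * 0.377 = 2135 + 1470 = 3605
Net migration: 0–14 + 550 → 3741
→ [3741, 3920, 4250, 3500, 2116, 4366, 3605]
Period 2.
Births: 3920 * 0.32 = 1254 ; 4250 * 0.484 = 2057 — total 3311
15–29: 3741 * 0.968 = 3621
30–44: 3920 * 0.955 = 3744
45–59: 4250 * 0.959 = 4076
60–74: 3500 * 0.962 = 3367
75–89: 2116 * 0.929 = 1966
90+: 4366 * 0.949 + 3605 * 0.377 = 4143 + 1359 = 5502
Net migration: 0–14 + 550 → 3861
→ [3861, 3621, 3744, 4076, 3367, 1966, 5502]
Dependents (band 0–14 + band 90+) = 3861 + 5502 = 9363; working-age = 16774; ratio = 9363/16774 × 100 = 55.8

55.8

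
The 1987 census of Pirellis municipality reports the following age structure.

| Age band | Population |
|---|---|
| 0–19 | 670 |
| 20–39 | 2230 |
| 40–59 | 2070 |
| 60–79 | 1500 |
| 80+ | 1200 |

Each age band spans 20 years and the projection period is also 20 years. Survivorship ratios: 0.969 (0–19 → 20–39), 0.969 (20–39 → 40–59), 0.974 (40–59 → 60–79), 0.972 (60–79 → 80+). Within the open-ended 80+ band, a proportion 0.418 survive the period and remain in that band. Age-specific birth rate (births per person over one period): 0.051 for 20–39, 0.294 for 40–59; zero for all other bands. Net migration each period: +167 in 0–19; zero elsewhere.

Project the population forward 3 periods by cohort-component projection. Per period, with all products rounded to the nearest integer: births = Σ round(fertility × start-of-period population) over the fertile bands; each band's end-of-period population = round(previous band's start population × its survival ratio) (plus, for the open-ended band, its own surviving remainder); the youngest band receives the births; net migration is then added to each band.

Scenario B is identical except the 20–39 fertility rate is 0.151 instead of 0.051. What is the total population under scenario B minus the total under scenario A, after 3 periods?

392

Let group 1 be 0–19 through group 5 = 80+.
Period 1.
Births: 2230 × 0.051 = 114, 2070 × 0.294 = 609 → total 723
Group 2: 670 × 0.969 = 649
Group 3: 2230 × 0.969 = 2161
Group 4: 2070 × 0.974 = 2016
Group 5: 1500 × 0.972 + 1200 × 0.418 = 1458 + 502 = 1960
Net migration: Group 1 + 167 → 890
Giving 890 / 649 / 2161 / 2016 / 1960.
Period 2.
Births: 649 × 0.051 = 33, 2161 × 0.294 = 635 → total 668
Group 2: 890 × 0.969 = 862
Group 3: 649 × 0.969 = 629
Group 4: 2161 × 0.974 = 2105
Group 5: 2016 × 0.972 + 1960 × 0.418 = 1960 + 819 = 2779
Net migration: Group 1 + 167 → 835
Giving 835 / 862 / 629 / 2105 / 2779.
Period 3.
Births: 862 × 0.051 = 44, 629 × 0.294 = 185 → total 229
Group 2: 835 × 0.969 = 809
Group 3: 862 × 0.969 = 835
Group 4: 629 × 0.974 = 613
Group 5: 2105 × 0.972 + 2779 × 0.418 = 2046 + 1162 = 3208
Net migration: Group 1 + 167 → 396
Giving 396 / 809 / 835 / 613 / 3208.
Scenario A total after 3 periods: 5861
Scenario B projection —
Period 1.
Births: 2230 × 0.151 = 337, 2070 × 0.294 = 609 → total 946
Group 2: 670 × 0.969 = 649
Group 3: 2230 × 0.969 = 2161
Group 4: 2070 × 0.974 = 2016
Group 5: 1500 × 0.972 + 1200 × 0.418 = 1458 + 502 = 1960
Net migration: Group 1 + 167 → 1113
Giving 1113 / 649 / 2161 / 2016 / 1960.
Period 2.
Births: 649 × 0.151 = 98, 2161 × 0.294 = 635 → total 733
Group 2: 1113 × 0.969 = 1078
Group 3: 649 × 0.969 = 629
Group 4: 2161 × 0.974 = 2105
Group 5: 2016 × 0.972 + 1960 × 0.418 = 1960 + 819 = 2779
Net migration: Group 1 + 167 → 900
Giving 900 / 1078 / 629 / 2105 / 2779.
Period 3.
Births: 1078 × 0.151 = 163, 629 × 0.294 = 185 → total 348
Group 2: 900 × 0.969 = 872
Group 3: 1078 × 0.969 = 1045
Group 4: 629 × 0.974 = 613
Group 5: 2105 × 0.972 + 2779 × 0.418 = 2046 + 1162 = 3208
Net migration: Group 1 + 167 → 515
Giving 515 / 872 / 1045 / 613 / 3208.
Scenario B total after 3 periods: 6253
Difference B − A = 6253 − 5861 = 392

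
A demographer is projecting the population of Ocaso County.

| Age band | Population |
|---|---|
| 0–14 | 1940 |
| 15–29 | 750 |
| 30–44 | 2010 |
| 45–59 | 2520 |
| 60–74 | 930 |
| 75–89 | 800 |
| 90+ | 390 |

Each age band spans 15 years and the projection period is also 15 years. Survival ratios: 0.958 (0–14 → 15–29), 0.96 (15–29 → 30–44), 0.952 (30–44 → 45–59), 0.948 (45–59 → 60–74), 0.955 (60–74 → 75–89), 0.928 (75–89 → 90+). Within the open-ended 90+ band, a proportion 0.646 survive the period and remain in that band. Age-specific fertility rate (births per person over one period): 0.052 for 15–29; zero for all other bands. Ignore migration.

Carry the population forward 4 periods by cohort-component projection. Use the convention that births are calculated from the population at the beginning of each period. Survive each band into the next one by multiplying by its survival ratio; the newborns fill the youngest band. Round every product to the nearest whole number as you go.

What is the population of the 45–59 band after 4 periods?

Let band 1 be 0–14 through band 7 = 90+.
[period 1]
Births: 750 × 0.052 = 39
Band 2: 1940 × 0.958 = 1859
Band 3: 750 × 0.96 = 720
Band 4: 2010 × 0.952 = 1914
Band 5: 2520 × 0.948 = 2389
Band 6: 930 × 0.955 = 888
Band 7: 800 × 0.928 + 390 × 0.646 = 742 + 252 = 994
Population now: 0–14=39, 15–29=1859, 30–44=720, 45–59=1914, 60–74=2389, 75–89=888, 90+=994
[period 2]
Births: 1859 × 0.052 = 97
Band 2: 39 × 0.958 = 37
Band 3: 1859 × 0.96 = 1785
Band 4: 720 × 0.952 = 685
Band 5: 1914 × 0.948 = 1814
Band 6: 2389 × 0.955 = 2281
Band 7: 888 × 0.928 + 994 × 0.646 = 824 + 642 = 1466
Population now: 0–14=97, 15–29=37, 30–44=1785, 45–59=685, 60–74=1814, 75–89=2281, 90+=1466
[period 3]
Births: 37 × 0.052 = 2
Band 2: 97 × 0.958 = 93
Band 3: 37 × 0.96 = 36
Band 4: 1785 × 0.952 = 1699
Band 5: 685 × 0.948 = 649
Band 6: 1814 × 0.955 = 1732
Band 7: 2281 × 0.928 + 1466 × 0.646 = 2117 + 947 = 3064
Population now: 0–14=2, 15–29=93, 30–44=36, 45–59=1699, 60–74=649, 75–89=1732, 90+=3064
[period 4]
Births: 93 × 0.052 = 5
Band 2: 2 × 0.958 = 2
Band 3: 93 × 0.96 = 89
Band 4: 36 × 0.952 = 34
Band 5: 1699 × 0.948 = 1611
Band 6: 649 × 0.955 = 620
Band 7: 1732 × 0.928 + 3064 × 0.646 = 1607 + 1979 = 3586
Population now: 0–14=5, 15–29=2, 30–44=89, 45–59=34, 60–74=1611, 75–89=620, 90+=3586

34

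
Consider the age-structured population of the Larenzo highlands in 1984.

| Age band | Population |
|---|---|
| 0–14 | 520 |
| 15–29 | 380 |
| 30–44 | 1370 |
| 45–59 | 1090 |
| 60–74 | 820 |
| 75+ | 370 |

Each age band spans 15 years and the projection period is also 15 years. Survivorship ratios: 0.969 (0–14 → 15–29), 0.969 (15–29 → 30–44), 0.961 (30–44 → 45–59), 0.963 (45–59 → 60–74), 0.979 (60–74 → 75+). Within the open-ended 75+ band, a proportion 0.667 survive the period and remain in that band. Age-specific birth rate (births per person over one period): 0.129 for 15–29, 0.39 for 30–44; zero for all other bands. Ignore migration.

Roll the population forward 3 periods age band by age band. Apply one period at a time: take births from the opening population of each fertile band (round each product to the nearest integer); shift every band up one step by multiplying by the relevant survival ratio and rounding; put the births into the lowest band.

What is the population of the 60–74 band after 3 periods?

341

Call the groups 1 to 6, youngest first.
— Period 1 —
Births: 380 × 0.129 = 49  |  1370 × 0.39 = 534 ⇒ total 583
Group 2: 520 × 0.969 = 504
Group 3: 380 × 0.969 = 368
Group 4: 1370 × 0.961 = 1317
Group 5: 1090 × 0.963 = 1050
Group 6: 820 × 0.979 + 370 × 0.667 = 803 + 247 = 1050
Population now: 0–14=583, 15–29=504, 30–44=368, 45–59=1317, 60–74=1050, 75+=1050
— Period 2 —
Births: 504 × 0.129 = 65  |  368 × 0.39 = 144 ⇒ total 209
Group 2: 583 × 0.969 = 565
Group 3: 504 × 0.969 = 488
Group 4: 368 × 0.961 = 354
Group 5: 1317 × 0.963 = 1268
Group 6: 1050 × 0.979 + 1050 × 0.667 = 1028 + 700 = 1728
Population now: 0–14=209, 15–29=565, 30–44=488, 45–59=354, 60–74=1268, 75+=1728
— Period 3 —
Births: 565 × 0.129 = 73  |  488 × 0.39 = 190 ⇒ total 263
Group 2: 209 × 0.969 = 203
Group 3: 565 × 0.969 = 547
Group 4: 488 × 0.961 = 469
Group 5: 354 × 0.963 = 341
Group 6: 1268 × 0.979 + 1728 × 0.667 = 1241 + 1153 = 2394
Population now: 0–14=263, 15–29=203, 30–44=547, 45–59=469, 60–74=341, 75+=2394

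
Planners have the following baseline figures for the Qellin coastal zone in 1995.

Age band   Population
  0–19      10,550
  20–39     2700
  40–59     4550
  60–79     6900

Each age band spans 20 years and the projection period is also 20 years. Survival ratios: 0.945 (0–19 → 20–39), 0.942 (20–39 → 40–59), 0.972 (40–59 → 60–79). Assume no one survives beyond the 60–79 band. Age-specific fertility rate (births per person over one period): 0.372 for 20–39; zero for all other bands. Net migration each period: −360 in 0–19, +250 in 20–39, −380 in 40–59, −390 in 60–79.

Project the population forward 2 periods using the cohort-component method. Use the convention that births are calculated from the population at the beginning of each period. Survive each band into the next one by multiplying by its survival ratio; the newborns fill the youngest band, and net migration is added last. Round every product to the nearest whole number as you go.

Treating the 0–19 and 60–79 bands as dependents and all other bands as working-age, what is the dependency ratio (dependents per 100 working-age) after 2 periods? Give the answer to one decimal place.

After projecting period 1:
Births: 2700 * 0.372 = 1004
20–39: 10550 * 0.945 = 9970
40–59: 2700 * 0.942 = 2543
60–79: 4550 * 0.972 = 4423
Net migration: 0–19 − 360 → 644; 20–39 + 250 → 10220; 40–59 − 380 → 2163; 60–79 − 390 → 4033
Population now: 0–19=644, 20–39=10220, 40–59=2163, 60–79=4033
After projecting period 2:
Births: 10220 * 0.372 = 3802
20–39: 644 * 0.945 = 609
40–59: 10220 * 0.942 = 9627
60–79: 2163 * 0.972 = 2102
Net migration: 0–19 − 360 → 3442; 20–39 + 250 → 859; 40–59 − 380 → 9247; 60–79 − 390 → 1712
Population now: 0–19=3442, 20–39=859, 40–59=9247, 60–79=1712
Dependents (band 0–19 + band 60–79) = 3442 + 1712 = 5154; working-age = 10106; ratio = 5154/10106 × 100 = 51.0

51.0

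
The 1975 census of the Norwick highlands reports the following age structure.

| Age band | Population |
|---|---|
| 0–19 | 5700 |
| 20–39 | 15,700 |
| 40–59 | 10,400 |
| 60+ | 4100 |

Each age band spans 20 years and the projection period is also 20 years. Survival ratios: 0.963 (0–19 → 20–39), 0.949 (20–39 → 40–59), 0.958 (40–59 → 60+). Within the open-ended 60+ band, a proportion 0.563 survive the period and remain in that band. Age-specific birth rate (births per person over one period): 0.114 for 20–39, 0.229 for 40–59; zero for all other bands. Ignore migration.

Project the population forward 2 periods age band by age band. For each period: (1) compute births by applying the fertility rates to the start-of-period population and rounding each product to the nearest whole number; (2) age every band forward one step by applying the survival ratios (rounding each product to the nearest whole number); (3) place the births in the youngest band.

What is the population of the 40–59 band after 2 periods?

Period 1:
Births: 15700 × 0.114 = 1790 ; 10400 × 0.229 = 2382 → total 4172
20–39: 5700 × 0.963 = 5489
40–59: 15700 × 0.949 = 14899
60+: 10400 × 0.958 + 4100 × 0.563 = 9963 + 2308 = 12271
End of period: [4172, 5489, 14899, 12271]
Period 2:
Births: 5489 × 0.114 = 626 ; 14899 × 0.229 = 3412 → total 4038
20–39: 4172 × 0.963 = 4018
40–59: 5489 × 0.949 = 5209
60+: 14899 × 0.958 + 12271 × 0.563 = 14273 + 6909 = 21182
End of period: [4038, 4018, 5209, 21182]

5209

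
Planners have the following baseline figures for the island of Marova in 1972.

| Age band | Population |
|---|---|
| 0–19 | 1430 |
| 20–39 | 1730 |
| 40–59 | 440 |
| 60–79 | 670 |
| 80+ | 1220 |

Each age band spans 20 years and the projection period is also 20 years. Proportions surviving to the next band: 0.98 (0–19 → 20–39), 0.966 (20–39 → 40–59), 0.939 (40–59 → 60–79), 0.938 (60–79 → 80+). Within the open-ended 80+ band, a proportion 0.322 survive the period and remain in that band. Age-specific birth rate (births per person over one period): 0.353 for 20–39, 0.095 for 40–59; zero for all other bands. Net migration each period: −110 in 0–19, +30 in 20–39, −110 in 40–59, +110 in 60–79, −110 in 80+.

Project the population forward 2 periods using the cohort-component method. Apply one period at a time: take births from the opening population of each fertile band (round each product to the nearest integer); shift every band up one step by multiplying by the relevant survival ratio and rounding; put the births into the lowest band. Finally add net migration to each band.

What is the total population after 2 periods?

4627

Numbering the groups 1..5 from youngest to oldest:
Period 1.
Births: 1730 * 0.353 = 611 ; 440 * 0.095 = 42 → 653
Group 2: 1430 * 0.98 = 1401
Group 3: 1730 * 0.966 = 1671
Group 4: 440 * 0.939 = 413
Group 5: 670 * 0.938 + 1220 * 0.322 = 628 + 393 = 1021
Net migration: Group 1 − 110 → 543; Group 2 + 30 → 1431; Group 3 − 110 → 1561; Group 4 + 110 → 523; Group 5 − 110 → 911
Giving 543 / 1431 / 1561 / 523 / 911.
Period 2.
Births: 1431 * 0.353 = 505 ; 1561 * 0.095 = 148 → 653
Group 2: 543 * 0.98 = 532
Group 3: 1431 * 0.966 = 1382
Group 4: 1561 * 0.939 = 1466
Group 5: 523 * 0.938 + 911 * 0.322 = 491 + 293 = 784
Net migration: Group 1 − 110 → 543; Group 2 + 30 → 562; Group 3 − 110 → 1272; Group 4 + 110 → 1576; Group 5 − 110 → 674
Giving 543 / 562 / 1272 / 1576 / 674.
Total after period 2: 543 + 562 + 1272 + 1576 + 674 = 4627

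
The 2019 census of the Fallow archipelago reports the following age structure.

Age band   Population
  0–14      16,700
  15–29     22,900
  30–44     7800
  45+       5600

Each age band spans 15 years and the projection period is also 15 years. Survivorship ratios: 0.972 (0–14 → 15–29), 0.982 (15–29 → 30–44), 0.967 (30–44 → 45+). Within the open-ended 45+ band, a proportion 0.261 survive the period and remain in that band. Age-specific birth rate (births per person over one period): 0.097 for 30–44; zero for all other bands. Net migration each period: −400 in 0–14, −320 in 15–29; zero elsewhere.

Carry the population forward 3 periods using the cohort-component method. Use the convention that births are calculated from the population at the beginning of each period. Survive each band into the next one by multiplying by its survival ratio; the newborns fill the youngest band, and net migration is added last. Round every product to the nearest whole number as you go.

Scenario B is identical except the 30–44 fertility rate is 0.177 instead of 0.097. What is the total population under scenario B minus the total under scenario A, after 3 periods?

3595

— Period 1 —
Births: 7800 * 0.097 = 757
15–29: 16700 * 0.972 = 16232
30–44: 22900 * 0.982 = 22488
45+: 7800 * 0.967 + 5600 * 0.261 = 7543 + 1462 = 9005
Net migration: 0–14 − 400 → 357; 15–29 − 320 → 15912
Population now: 0–14=357, 15–29=15912, 30–44=22488, 45+=9005
— Period 2 —
Births: 22488 * 0.097 = 2181
15–29: 357 * 0.972 = 347
30–44: 15912 * 0.982 = 15626
45+: 22488 * 0.967 + 9005 * 0.261 = 21746 + 2350 = 24096
Net migration: 0–14 − 400 → 1781; 15–29 − 320 → 27
Population now: 0–14=1781, 15–29=27, 30–44=15626, 45+=24096
— Period 3 —
Births: 15626 * 0.097 = 1516
15–29: 1781 * 0.972 = 1731
30–44: 27 * 0.982 = 27
45+: 15626 * 0.967 + 24096 * 0.261 = 15110 + 6289 = 21399
Net migration: 0–14 − 400 → 1116; 15–29 − 320 → 1411
Population now: 0–14=1116, 15–29=1411, 30–44=27, 45+=21399
Scenario A total after 3 periods: 23953
Scenario B projection —
— Period 1 —
Births: 7800 * 0.177 = 1381
15–29: 16700 * 0.972 = 16232
30–44: 22900 * 0.982 = 22488
45+: 7800 * 0.967 + 5600 * 0.261 = 7543 + 1462 = 9005
Net migration: 0–14 − 400 → 981; 15–29 − 320 → 15912
Population now: 0–14=981, 15–29=15912, 30–44=22488, 45+=9005
— Period 2 —
Births: 22488 * 0.177 = 3980
15–29: 981 * 0.972 = 954
30–44: 15912 * 0.982 = 15626
45+: 22488 * 0.967 + 9005 * 0.261 = 21746 + 2350 = 24096
Net migration: 0–14 − 400 → 3580; 15–29 − 320 → 634
Population now: 0–14=3580, 15–29=634, 30–44=15626, 45+=24096
— Period 3 —
Births: 15626 * 0.177 = 2766
15–29: 3580 * 0.972 = 3480
30–44: 634 * 0.982 = 623
45+: 15626 * 0.967 + 24096 * 0.261 = 15110 + 6289 = 21399
Net migration: 0–14 − 400 → 2366; 15–29 − 320 → 3160
Population now: 0–14=2366, 15–29=3160, 30–44=623, 45+=21399
Scenario B total after 3 periods: 27548
Difference B − A = 27548 − 23953 = 3595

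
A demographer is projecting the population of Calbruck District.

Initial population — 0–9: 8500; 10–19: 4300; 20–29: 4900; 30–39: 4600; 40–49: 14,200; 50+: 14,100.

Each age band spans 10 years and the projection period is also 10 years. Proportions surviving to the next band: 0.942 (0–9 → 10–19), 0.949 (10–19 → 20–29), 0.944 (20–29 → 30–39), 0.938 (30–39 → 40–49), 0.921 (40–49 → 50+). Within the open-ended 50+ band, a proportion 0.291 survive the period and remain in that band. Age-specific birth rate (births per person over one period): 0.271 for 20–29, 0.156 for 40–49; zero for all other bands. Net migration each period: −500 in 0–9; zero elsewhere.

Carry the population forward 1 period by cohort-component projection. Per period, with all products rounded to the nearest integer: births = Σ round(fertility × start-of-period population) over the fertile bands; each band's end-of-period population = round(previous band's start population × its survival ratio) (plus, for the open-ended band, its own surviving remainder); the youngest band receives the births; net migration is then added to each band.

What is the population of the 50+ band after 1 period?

Call the groups 1 to 6, youngest first.
After projecting period 1:
Births: 4900 * 0.271 = 1328  |  14200 * 0.156 = 2215 → total 3543
Group 2: 8500 * 0.942 = 8007
Group 3: 4300 * 0.949 = 4081
Group 4: 4900 * 0.944 = 4626
Group 5: 4600 * 0.938 = 4315
Group 6: 14200 * 0.921 + 14100 * 0.291 = 13078 + 4103 = 17181
Net migration: Group 1 − 500 → 3043
End of period: [3043, 8007, 4081, 4626, 4315, 17181]

17181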